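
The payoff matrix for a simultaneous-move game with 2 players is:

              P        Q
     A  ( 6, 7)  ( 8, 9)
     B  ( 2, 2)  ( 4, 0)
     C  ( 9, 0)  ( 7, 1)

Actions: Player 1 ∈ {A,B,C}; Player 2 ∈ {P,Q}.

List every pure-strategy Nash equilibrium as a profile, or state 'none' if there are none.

(A,P): not NE [P1→C gives 9>6; P2→Q gives 9>7]
(A,Q): NE
(B,P): not NE [P1→C gives 9>2]
(B,Q): not NE [P1→A gives 8>4; P2→P gives 2>0]
(C,P): not NE [P2→Q gives 1>0]
(C,Q): not NE [P1→A gives 8>7]

PSNE = {(A,Q)}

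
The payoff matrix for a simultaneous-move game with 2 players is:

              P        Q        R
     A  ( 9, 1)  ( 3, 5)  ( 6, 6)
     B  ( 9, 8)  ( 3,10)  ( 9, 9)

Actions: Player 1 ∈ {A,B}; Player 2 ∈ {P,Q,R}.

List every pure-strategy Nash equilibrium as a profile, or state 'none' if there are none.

(A,P): not NE [P2→R gives 6>1]
(A,Q): not NE [P2→R gives 6>5]
(A,R): not NE [P1→B gives 9>6]
(B,P): not NE [P2→Q gives 10>8]
(B,Q): NE
(B,R): not NE [P2→Q gives 10>9]

Nash profiles: (B,Q)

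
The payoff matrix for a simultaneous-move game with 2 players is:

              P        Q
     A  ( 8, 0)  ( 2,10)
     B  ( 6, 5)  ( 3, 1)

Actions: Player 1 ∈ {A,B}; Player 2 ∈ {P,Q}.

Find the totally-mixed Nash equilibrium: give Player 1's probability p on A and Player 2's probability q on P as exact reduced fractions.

P1 indiff ⇒ q·8+(1-q)·2 = q·6+(1-q)·3 ⇒ q(2) = (1-q)(1) ⇒ q = 1/3
P2 indiff ⇒ p·0+(1-p)·5 = p·10+(1-p)·1 ⇒ p(-10) = (1-p)(-4) ⇒ p = 2/7

p=2/7, q=1/3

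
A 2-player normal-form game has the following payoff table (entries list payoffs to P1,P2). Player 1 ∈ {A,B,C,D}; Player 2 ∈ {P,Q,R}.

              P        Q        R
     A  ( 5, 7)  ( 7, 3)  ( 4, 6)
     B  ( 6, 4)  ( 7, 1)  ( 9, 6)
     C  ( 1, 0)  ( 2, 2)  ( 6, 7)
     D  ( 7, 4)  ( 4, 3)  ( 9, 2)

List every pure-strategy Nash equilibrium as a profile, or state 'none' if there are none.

PSNE = {(B,R), (D,P)}

(A,P): not NE [P1→D gives 7>5]
(A,Q): not NE [P2→P gives 7>3]
(A,R): not NE [P1→D gives 9>4; P2→P gives 7>6]
(B,P): not NE [P1→D gives 7>6; P2→R gives 6>4]
(B,Q): not NE [P2→R gives 6>1]
(B,R): NE
(C,P): not NE [P1→D gives 7>1; P2→R gives 7>0]
(C,Q): not NE [P1→B gives 7>2; P2→R gives 7>2]
(C,R): not NE [P1→D gives 9>6]
(D,P): NE
(D,Q): not NE [P1→B gives 7>4; P2→P gives 4>3]
(D,R): not NE [P2→P gives 4>2]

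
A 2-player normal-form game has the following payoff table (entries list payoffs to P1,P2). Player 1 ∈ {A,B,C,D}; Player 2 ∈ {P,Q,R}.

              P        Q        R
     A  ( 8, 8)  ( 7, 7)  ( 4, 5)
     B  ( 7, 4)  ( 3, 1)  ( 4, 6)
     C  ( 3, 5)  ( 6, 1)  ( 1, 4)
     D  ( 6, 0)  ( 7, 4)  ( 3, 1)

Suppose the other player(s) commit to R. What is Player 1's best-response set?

BR_1 = {A,B}

u_1(A vs R) = 4
u_1(B vs R) = 4
u_1(C vs R) = 1
u_1(D vs R) = 3
max payoff 4 at {A,B}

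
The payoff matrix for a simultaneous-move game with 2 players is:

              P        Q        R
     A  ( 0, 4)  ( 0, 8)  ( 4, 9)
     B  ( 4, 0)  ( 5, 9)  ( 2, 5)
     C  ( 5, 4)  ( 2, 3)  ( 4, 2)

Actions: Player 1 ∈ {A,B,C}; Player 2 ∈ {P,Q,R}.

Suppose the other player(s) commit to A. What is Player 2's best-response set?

u_2(P vs A) = 4
u_2(Q vs A) = 8
u_2(R vs A) = 9
max payoff 9 at {R}

BR_2 = {R}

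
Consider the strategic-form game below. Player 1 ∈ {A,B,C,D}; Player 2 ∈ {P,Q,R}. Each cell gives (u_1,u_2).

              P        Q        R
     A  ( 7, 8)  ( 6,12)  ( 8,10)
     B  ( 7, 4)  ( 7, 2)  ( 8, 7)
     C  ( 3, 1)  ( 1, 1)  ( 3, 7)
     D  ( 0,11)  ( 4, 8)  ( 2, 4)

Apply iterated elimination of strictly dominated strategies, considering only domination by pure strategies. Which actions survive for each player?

P1 drop C (A beats it: P:7>3 Q:6>1 R:8>3)
P1 drop D (A beats it: P:7>0 Q:6>4 R:8>2)
P2 drop P (R beats it: A:10>8 B:7>4)
P1→{A,B} P2→{Q,R}

Remaining: P1:{A,B} P2:{Q,R}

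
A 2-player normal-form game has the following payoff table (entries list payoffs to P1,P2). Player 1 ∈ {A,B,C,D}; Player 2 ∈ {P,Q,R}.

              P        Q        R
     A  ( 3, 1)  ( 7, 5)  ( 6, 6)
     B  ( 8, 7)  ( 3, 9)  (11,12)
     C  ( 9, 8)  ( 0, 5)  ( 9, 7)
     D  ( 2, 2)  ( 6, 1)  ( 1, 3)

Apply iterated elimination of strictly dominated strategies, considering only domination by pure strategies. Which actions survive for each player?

P1 drop D (A beats it: P:3>2 Q:7>6 R:6>1)
P2 drop Q (R beats it: A:6>5 B:12>9 C:7>5)
P1 drop A (B beats it: P:8>3 R:11>6)
P1→{B,C} P2→{P,R}

Survivors P1:{B,C} P2:{P,R}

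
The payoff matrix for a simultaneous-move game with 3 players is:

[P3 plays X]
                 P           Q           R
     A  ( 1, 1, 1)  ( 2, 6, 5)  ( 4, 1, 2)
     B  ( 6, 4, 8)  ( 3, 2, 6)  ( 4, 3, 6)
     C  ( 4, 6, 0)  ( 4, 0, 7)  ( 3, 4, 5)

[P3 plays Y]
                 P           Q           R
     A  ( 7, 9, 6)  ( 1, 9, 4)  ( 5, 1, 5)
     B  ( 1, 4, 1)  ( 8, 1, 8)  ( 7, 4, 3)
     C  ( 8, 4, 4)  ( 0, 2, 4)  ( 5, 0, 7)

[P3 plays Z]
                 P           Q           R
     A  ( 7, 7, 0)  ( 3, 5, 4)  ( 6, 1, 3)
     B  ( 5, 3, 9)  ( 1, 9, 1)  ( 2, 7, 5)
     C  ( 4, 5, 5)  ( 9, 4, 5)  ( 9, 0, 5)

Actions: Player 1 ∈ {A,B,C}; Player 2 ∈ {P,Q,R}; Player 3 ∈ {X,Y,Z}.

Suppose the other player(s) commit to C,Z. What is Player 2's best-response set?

u_2(P vs C,Z) = 5
u_2(Q vs C,Z) = 4
u_2(R vs C,Z) = 0
max payoff 5 at {P}

BR_2 = {P}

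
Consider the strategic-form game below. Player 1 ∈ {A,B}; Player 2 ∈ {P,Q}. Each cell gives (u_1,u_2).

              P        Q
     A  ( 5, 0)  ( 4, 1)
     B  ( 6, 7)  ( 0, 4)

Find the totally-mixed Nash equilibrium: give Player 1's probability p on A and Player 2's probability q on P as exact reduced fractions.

P1 mixes 3/4 on A; P2 mixes 4/5 on P

P1 indiff ⇒ q·5+(1-q)·4 = q·6+(1-q)·0 ⇒ q(-1) = (1-q)(-4) ⇒ q = 4/5
P2 indiff ⇒ p·0+(1-p)·7 = p·1+(1-p)·4 ⇒ p(-1) = (1-p)(-3) ⇒ p = 3/4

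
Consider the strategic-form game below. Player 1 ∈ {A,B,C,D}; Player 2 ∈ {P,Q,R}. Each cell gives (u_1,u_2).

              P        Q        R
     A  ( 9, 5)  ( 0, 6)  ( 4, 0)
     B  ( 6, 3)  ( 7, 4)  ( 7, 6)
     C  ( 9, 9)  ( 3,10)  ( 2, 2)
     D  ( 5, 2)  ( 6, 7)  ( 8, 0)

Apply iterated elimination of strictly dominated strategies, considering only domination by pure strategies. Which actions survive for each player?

IESDS → P1:{B,D} P2:{Q,R}

P2 drop P (Q beats it: A:6>5 B:4>3 C:10>9 D:7>2)
P1 drop A (B beats it: Q:7>0 R:7>4)
P1 drop C (B beats it: Q:7>3 R:7>2)
P1→{B,D} P2→{Q,R}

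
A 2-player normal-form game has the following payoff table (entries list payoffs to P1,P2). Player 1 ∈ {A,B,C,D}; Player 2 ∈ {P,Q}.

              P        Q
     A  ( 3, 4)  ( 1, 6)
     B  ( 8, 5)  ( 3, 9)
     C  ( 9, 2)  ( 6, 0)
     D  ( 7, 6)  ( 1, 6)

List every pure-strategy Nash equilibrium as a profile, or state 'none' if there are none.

NE set: (C,P)

(A,P): not NE [P1→C gives 9>3; P2→Q gives 6>4]
(A,Q): not NE [P1→C gives 6>1]
(B,P): not NE [P1→C gives 9>8; P2→Q gives 9>5]
(B,Q): not NE [P1→C gives 6>3]
(C,P): NE
(C,Q): not NE [P2→P gives 2>0]
(D,P): not NE [P1→C gives 9>7]
(D,Q): not NE [P1→C gives 6>1]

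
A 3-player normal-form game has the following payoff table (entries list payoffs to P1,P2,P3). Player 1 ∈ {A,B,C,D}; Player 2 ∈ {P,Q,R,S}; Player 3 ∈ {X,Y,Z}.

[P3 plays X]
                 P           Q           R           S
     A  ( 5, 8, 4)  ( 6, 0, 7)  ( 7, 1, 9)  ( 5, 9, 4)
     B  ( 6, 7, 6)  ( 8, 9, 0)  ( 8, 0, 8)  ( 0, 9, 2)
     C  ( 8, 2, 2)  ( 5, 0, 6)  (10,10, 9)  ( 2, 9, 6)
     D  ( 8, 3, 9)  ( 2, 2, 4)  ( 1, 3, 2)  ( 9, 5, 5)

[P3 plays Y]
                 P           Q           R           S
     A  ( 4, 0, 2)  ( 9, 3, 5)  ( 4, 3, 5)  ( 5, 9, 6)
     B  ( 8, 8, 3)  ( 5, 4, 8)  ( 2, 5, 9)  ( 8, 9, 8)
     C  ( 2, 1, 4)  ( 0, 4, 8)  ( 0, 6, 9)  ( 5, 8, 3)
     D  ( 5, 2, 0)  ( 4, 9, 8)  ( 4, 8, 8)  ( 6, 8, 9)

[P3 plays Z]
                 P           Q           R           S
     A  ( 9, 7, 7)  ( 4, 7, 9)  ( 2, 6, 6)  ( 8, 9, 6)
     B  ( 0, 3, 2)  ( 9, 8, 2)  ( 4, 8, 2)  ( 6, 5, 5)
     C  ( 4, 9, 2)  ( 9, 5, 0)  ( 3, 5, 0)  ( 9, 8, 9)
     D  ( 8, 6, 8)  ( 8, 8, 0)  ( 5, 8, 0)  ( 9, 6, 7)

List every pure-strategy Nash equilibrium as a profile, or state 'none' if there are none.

PSNE = {(B,S,Y), (C,R,X)}

(A,P,X): not NE [P1→D gives 8>5; P2→S gives 9>8; P3→Z gives 7>4]
(A,P,Y): not NE [P1→B gives 8>4; P2→S gives 9>0; P3→Z gives 7>2]
(A,P,Z): not NE [P2→S gives 9>7]
(A,Q,X): not NE [P1→B gives 8>6; P2→S gives 9>0; P3→Z gives 9>7]
(A,Q,Y): not NE [P2→S gives 9>3; P3→Z gives 9>5]
(A,Q,Z): not NE [P1→C gives 9>4; P2→S gives 9>7]
(A,R,X): not NE [P1→C gives 10>7; P2→S gives 9>1]
(A,R,Y): not NE [P2→S gives 9>3; P3→X gives 9>5]
(A,R,Z): not NE [P1→D gives 5>2; P2→S gives 9>6; P3→X gives 9>6]
(A,S,X): not NE [P1→D gives 9>5; P3→Z gives 6>4]
(A,S,Y): not NE [P1→B gives 8>5]
(A,S,Z): not NE [P1→D gives 9>8]
(B,P,X): not NE [P1→D gives 8>6; P2→S gives 9>7]
(B,P,Y): not NE [P2→S gives 9>8; P3→X gives 6>3]
(B,P,Z): not NE [P1→A gives 9>0; P2→R gives 8>3; P3→X gives 6>2]
(B,Q,X): not NE [P3→Y gives 8>0]
(B,Q,Y): not NE [P1→A gives 9>5; P2→S gives 9>4]
(B,Q,Z): not NE [P3→Y gives 8>2]
(B,R,X): not NE [P1→C gives 10>8; P2→S gives 9>0; P3→Y gives 9>8]
(B,R,Y): not NE [P1→D gives 4>2; P2→S gives 9>5]
(B,R,Z): not NE [P1→D gives 5>4; P3→Y gives 9>2]
(B,S,X): not NE [P1→D gives 9>0; P3→Y gives 8>2]
(B,S,Y): NE
(B,S,Z): not NE [P1→D gives 9>6; P2→R gives 8>5; P3→Y gives 8>5]
(C,P,X): not NE [P2→R gives 10>2; P3→Y gives 4>2]
(C,P,Y): not NE [P1→B gives 8>2; P2→S gives 8>1]
(C,P,Z): not NE [P1→A gives 9>4; P3→Y gives 4>2]
(C,Q,X): not NE [P1→B gives 8>5; P2→R gives 10>0; P3→Y gives 8>6]
(C,Q,Y): not NE [P1→A gives 9>0; P2→S gives 8>4]
(C,Q,Z): not NE [P2→P gives 9>5; P3→Y gives 8>0]
(C,R,X): NE
(C,R,Y): not NE [P1→D gives 4>0; P2→S gives 8>6]
(C,R,Z): not NE [P1→D gives 5>3; P2→P gives 9>5; P3→Y gives 9>0]
(C,S,X): not NE [P1→D gives 9>2; P2→R gives 10>9; P3→Z gives 9>6]
(C,S,Y): not NE [P1→B gives 8>5; P3→Z gives 9>3]
(C,S,Z): not NE [P2→P gives 9>8]
(D,P,X): not NE [P2→S gives 5>3]
(D,P,Y): not NE [P1→B gives 8>5; P2→Q gives 9>2; P3→X gives 9>0]
(D,P,Z): not NE [P1→A gives 9>8; P2→R gives 8>6; P3→X gives 9>8]
(D,Q,X): not NE [P1→B gives 8>2; P2→S gives 5>2; P3→Y gives 8>4]
(D,Q,Y): not NE [P1→A gives 9>4]
(D,Q,Z): not NE [P1→C gives 9>8; P3→Y gives 8>0]
(D,R,X): not NE [P1→C gives 10>1; P2→S gives 5>3; P3→Y gives 8>2]
(D,R,Y): not NE [P2→Q gives 9>8]
(D,R,Z): not NE [P3→Y gives 8>0]
(D,S,X): not NE [P3→Y gives 9>5]
(D,S,Y): not NE [P1→B gives 8>6; P2→Q gives 9>8]
(D,S,Z): not NE [P2→R gives 8>6; P3→Y gives 9>7]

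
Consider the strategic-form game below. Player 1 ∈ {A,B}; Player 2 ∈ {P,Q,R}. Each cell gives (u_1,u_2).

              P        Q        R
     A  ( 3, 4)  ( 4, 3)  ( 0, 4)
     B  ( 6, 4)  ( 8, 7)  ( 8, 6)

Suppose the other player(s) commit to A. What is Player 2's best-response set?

u_2(P vs A) = 4
u_2(Q vs A) = 3
u_2(R vs A) = 4
max payoff 4 at {P,R}

argmax u_2 = {P,R}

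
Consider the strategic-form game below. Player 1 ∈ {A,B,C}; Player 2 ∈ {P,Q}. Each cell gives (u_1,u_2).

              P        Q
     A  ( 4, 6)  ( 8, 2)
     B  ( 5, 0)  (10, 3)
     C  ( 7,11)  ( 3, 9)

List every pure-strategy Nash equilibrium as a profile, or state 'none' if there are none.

(A,P): not NE [P1→C gives 7>4]
(A,Q): not NE [P1→B gives 10>8; P2→P gives 6>2]
(B,P): not NE [P1→C gives 7>5; P2→Q gives 3>0]
(B,Q): NE
(C,P): NE
(C,Q): not NE [P1→B gives 10>3; P2→P gives 11>9]

PSNE = {(B,Q), (C,P)}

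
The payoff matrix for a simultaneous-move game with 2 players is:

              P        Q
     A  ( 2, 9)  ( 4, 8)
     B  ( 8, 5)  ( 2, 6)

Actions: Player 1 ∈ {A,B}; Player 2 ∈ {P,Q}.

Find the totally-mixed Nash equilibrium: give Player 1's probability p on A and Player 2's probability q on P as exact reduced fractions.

P1 mixes 1/2 on A; P2 mixes 1/4 on P

P1 indiff ⇒ q·2+(1-q)·4 = q·8+(1-q)·2 ⇒ q(-6) = (1-q)(-2) ⇒ q = 1/4
P2 indiff ⇒ p·9+(1-p)·5 = p·8+(1-p)·6 ⇒ p(1) = (1-p)(1) ⇒ p = 1/2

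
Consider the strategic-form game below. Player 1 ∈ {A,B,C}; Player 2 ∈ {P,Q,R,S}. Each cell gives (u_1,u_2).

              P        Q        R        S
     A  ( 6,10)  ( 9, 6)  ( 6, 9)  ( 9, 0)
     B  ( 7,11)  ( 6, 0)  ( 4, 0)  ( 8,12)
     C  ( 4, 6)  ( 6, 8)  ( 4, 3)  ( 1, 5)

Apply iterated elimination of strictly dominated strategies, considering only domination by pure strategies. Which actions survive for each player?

IESDS → P1:{A,B} P2:{P,S}

P1 drop C (A beats it: P:6>4 Q:9>6 R:6>4 S:9>1)
P2 drop Q (P beats it: A:10>6 B:11>0)
P2 drop R (P beats it: A:10>9 B:11>0)
P1→{A,B} P2→{P,S}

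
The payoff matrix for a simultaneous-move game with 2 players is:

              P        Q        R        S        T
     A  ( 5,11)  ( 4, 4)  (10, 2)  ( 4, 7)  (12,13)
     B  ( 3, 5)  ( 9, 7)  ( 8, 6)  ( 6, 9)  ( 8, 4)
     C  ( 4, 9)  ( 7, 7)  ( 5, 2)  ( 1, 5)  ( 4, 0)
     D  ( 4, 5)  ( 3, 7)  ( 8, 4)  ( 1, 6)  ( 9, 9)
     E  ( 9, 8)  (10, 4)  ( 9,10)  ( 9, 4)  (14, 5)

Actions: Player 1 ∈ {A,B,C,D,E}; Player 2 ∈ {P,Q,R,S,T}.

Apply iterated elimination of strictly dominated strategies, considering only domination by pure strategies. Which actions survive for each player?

IESDS → P1:{A,E} P2:{P,R,T}

P1 drop B (E beats it: P:9>3 Q:10>9 R:9>8 S:9>6 T:14>8)
P1 drop C (E beats it: P:9>4 Q:10>7 R:9>5 S:9>1 T:14>4)
P1 drop D (A beats it: P:5>4 Q:4>3 R:10>8 S:4>1 T:12>9)
P2 drop Q (P beats it: A:11>4 E:8>4)
P2 drop S (P beats it: A:11>7 E:8>4)
P1→{A,E} P2→{P,R,T}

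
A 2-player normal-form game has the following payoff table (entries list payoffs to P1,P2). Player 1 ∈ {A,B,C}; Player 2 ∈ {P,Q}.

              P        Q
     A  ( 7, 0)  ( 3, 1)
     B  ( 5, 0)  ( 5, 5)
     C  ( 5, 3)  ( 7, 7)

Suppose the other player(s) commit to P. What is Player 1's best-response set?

u_1(A vs P) = 7
u_1(B vs P) = 5
u_1(C vs P) = 5
max payoff 7 at {A}

argmax u_1 = {A}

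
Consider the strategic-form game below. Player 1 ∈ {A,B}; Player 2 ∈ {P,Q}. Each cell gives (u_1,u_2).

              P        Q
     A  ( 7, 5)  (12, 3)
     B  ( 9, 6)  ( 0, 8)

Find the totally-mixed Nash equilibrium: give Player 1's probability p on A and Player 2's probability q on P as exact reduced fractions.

p=1/2, q=6/7

P1 indiff ⇒ q·7+(1-q)·12 = q·9+(1-q)·0 ⇒ q(-2) = (1-q)(-12) ⇒ q = 6/7
P2 indiff ⇒ p·5+(1-p)·6 = p·3+(1-p)·8 ⇒ p(2) = (1-p)(2) ⇒ p = 1/2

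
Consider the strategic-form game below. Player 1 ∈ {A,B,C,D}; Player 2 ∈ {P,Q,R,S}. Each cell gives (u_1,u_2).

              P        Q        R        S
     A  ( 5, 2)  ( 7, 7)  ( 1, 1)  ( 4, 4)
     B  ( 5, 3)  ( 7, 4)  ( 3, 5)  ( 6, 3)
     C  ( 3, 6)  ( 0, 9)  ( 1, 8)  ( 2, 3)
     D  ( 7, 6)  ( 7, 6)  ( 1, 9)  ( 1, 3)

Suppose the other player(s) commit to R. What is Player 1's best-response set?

P1 best: {B}

u_1(A vs R) = 1
u_1(B vs R) = 3
u_1(C vs R) = 1
u_1(D vs R) = 1
max payoff 3 at {B}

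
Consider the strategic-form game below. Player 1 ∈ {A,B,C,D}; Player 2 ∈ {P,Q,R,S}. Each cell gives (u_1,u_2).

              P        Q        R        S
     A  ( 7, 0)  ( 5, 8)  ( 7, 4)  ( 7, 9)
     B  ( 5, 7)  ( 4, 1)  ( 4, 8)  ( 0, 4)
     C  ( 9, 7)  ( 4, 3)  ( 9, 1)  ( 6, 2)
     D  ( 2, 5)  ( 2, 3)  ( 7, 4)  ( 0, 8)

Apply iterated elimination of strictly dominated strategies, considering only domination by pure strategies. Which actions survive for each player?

Remaining: P1:{A,C} P2:{P,Q,S}

P1 drop B (A beats it: P:7>5 Q:5>4 R:7>4 S:7>0)
P1 drop D (C beats it: P:9>2 Q:4>2 R:9>7 S:6>0)
P2 drop R (Q beats it: A:8>4 C:3>1)
P1→{A,C} P2→{P,Q,S}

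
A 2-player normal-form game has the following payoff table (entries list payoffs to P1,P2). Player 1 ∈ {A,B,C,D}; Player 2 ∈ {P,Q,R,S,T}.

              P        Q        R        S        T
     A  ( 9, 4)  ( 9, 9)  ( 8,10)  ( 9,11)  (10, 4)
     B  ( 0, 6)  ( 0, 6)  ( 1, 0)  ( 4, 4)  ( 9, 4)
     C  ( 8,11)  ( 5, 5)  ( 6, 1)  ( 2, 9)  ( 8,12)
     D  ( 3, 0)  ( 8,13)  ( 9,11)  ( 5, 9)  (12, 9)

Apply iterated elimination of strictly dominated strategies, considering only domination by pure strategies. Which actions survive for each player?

Survivors P1:{A,D} P2:{Q,R,S}

P1 drop B (A beats it: P:9>0 Q:9>0 R:8>1 S:9>4 T:10>9)
P1 drop C (A beats it: P:9>8 Q:9>5 R:8>6 S:9>2 T:10>8)
P2 drop P (Q beats it: A:9>4 D:13>0)
P2 drop T (Q beats it: A:9>4 D:13>9)
P1→{A,D} P2→{Q,R,S}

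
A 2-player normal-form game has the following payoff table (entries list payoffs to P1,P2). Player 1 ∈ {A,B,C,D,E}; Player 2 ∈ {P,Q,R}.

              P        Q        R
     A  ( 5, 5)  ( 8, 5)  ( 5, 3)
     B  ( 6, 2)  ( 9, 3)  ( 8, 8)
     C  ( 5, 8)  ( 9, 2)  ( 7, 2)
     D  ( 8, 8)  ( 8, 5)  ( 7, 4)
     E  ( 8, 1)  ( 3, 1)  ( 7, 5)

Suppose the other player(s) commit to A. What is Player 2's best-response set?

u_2(P vs A) = 5
u_2(Q vs A) = 5
u_2(R vs A) = 3
max payoff 5 at {P,Q}

BR_2 = {P,Q}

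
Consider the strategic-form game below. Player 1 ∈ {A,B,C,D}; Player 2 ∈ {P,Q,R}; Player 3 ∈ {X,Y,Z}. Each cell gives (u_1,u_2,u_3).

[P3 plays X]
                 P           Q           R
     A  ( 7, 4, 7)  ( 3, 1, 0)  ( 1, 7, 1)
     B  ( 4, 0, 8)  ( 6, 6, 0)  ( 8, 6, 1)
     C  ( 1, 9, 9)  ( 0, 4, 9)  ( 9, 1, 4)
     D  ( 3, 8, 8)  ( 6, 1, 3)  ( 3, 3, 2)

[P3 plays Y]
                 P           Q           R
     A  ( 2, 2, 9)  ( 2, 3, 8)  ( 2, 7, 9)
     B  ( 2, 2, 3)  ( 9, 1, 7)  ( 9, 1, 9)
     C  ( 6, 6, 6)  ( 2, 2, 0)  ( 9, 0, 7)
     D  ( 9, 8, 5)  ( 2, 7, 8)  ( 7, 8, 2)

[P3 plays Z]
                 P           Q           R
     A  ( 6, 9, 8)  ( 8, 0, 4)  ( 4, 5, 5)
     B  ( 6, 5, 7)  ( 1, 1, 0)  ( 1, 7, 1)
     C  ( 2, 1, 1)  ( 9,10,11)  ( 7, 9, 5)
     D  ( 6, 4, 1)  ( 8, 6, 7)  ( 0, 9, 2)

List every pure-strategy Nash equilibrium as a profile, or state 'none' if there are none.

Nash profiles: (C,Q,Z)

(A,P,X): not NE [P2→R gives 7>4; P3→Y gives 9>7]
(A,P,Y): not NE [P1→D gives 9>2; P2→R gives 7>2]
(A,P,Z): not NE [P3→Y gives 9>8]
(A,Q,X): not NE [P1→D gives 6>3; P2→R gives 7>1; P3→Y gives 8>0]
(A,Q,Y): not NE [P1→B gives 9>2; P2→R gives 7>3]
(A,Q,Z): not NE [P1→C gives 9>8; P2→P gives 9>0; P3→Y gives 8>4]
(A,R,X): not NE [P1→C gives 9>1; P3→Y gives 9>1]
(A,R,Y): not NE [P1→C gives 9>2]
(A,R,Z): not NE [P1→C gives 7>4; P2→P gives 9>5; P3→Y gives 9>5]
(B,P,X): not NE [P1→A gives 7>4; P2→R gives 6>0]
(B,P,Y): not NE [P1→D gives 9>2; P3→X gives 8>3]
(B,P,Z): not NE [P2→R gives 7>5; P3→X gives 8>7]
(B,Q,X): not NE [P3→Y gives 7>0]
(B,Q,Y): not NE [P2→P gives 2>1]
(B,Q,Z): not NE [P1→C gives 9>1; P2→R gives 7>1; P3→Y gives 7>0]
(B,R,X): not NE [P1→C gives 9>8; P3→Y gives 9>1]
(B,R,Y): not NE [P2→P gives 2>1]
(B,R,Z): not NE [P1→C gives 7>1; P3→Y gives 9>1]
(C,P,X): not NE [P1→A gives 7>1]
(C,P,Y): not NE [P1→D gives 9>6; P3→X gives 9>6]
(C,P,Z): not NE [P1→D gives 6>2; P2→Q gives 10>1; P3→X gives 9>1]
(C,Q,X): not NE [P1→D gives 6>0; P2→P gives 9>4; P3→Z gives 11>9]
(C,Q,Y): not NE [P1→B gives 9>2; P2→P gives 6>2; P3→Z gives 11>0]
(C,Q,Z): NE
(C,R,X): not NE [P2→P gives 9>1; P3→Y gives 7>4]
(C,R,Y): not NE [P2→P gives 6>0]
(C,R,Z): not NE [P2→Q gives 10>9; P3→Y gives 7>5]
(D,P,X): not NE [P1→A gives 7>3]
(D,P,Y): not NE [P3→X gives 8>5]
(D,P,Z): not NE [P2→R gives 9>4; P3→X gives 8>1]
(D,Q,X): not NE [P2→P gives 8>1; P3→Y gives 8>3]
(D,Q,Y): not NE [P1→B gives 9>2; P2→R gives 8>7]
(D,Q,Z): not NE [P1→C gives 9>8; P2→R gives 9>6; P3→Y gives 8>7]
(D,R,X): not NE [P1→C gives 9>3; P2→P gives 8>3]
(D,R,Y): not NE [P1→C gives 9>7]
(D,R,Z): not NE [P1→C gives 7>0]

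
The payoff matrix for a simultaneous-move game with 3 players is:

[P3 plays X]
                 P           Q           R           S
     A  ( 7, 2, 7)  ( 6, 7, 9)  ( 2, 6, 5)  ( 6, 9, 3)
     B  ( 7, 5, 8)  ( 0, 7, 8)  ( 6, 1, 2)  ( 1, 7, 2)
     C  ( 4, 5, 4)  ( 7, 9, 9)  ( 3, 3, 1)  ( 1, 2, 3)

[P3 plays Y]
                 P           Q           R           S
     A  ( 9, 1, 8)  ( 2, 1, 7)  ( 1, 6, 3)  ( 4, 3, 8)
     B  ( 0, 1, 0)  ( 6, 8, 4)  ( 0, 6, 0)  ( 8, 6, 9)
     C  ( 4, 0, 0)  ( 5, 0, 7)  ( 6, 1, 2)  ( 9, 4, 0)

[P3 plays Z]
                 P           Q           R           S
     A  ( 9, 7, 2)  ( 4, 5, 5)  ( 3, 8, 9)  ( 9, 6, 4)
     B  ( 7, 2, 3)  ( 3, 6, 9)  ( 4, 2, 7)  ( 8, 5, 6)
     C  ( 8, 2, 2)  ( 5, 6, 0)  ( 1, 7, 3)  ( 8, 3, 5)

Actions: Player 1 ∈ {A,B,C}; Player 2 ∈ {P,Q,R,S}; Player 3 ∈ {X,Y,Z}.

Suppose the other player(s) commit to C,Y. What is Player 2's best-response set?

P2 best: {S}

u_2(P vs C,Y) = 0
u_2(Q vs C,Y) = 0
u_2(R vs C,Y) = 1
u_2(S vs C,Y) = 4
max payoff 4 at {S}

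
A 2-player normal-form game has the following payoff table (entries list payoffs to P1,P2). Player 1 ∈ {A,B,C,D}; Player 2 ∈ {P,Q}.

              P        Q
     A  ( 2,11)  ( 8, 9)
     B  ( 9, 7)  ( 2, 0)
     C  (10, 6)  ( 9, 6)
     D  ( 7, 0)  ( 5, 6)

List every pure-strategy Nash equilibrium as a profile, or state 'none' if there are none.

NE set: (C,P), (C,Q)

(A,P): not NE [P1→C gives 10>2]
(A,Q): not NE [P1→C gives 9>8; P2→P gives 11>9]
(B,P): not NE [P1→C gives 10>9]
(B,Q): not NE [P1→C gives 9>2; P2→P gives 7>0]
(C,P): NE
(C,Q): NE
(D,P): not NE [P1→C gives 10>7; P2→Q gives 6>0]
(D,Q): not NE [P1→C gives 9>5]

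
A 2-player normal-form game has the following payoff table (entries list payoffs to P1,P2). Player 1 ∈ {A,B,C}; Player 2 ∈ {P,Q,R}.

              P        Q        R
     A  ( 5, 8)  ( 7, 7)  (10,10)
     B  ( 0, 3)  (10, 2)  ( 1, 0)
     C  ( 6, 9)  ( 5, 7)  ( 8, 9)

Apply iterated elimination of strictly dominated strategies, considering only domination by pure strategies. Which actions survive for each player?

IESDS → P1:{A,C} P2:{P,R}

P2 drop Q (P beats it: A:8>7 B:3>2 C:9>7)
P1 drop B (A beats it: P:5>0 R:10>1)
P1→{A,C} P2→{P,R}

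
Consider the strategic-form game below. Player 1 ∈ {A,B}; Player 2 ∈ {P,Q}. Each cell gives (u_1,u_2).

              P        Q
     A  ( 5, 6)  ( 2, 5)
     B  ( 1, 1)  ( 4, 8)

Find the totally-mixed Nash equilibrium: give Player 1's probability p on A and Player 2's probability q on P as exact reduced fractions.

P1 indiff ⇒ q·5+(1-q)·2 = q·1+(1-q)·4 ⇒ q(4) = (1-q)(2) ⇒ q = 1/3
P2 indiff ⇒ p·6+(1-p)·1 = p·5+(1-p)·8 ⇒ p(1) = (1-p)(7) ⇒ p = 7/8

(p,q) = (7/8, 1/3)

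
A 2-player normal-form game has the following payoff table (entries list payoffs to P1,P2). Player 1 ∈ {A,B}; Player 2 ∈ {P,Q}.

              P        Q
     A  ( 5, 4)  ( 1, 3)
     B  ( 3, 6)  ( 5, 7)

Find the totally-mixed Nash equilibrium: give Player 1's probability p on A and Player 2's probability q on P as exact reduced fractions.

P1 mixes 1/2 on A; P2 mixes 2/3 on P

P1 indiff ⇒ q·5+(1-q)·1 = q·3+(1-q)·5 ⇒ q(2) = (1-q)(4) ⇒ q = 2/3
P2 indiff ⇒ p·4+(1-p)·6 = p·3+(1-p)·7 ⇒ p(1) = (1-p)(1) ⇒ p = 1/2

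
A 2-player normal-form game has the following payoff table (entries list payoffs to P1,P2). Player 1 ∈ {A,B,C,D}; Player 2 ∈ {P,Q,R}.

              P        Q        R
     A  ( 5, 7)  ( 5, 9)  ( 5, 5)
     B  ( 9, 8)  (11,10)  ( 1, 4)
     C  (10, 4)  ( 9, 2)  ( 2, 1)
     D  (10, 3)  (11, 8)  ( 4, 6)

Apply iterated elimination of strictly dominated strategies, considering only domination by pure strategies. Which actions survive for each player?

P2 drop R (Q beats it: A:9>5 B:10>4 C:2>1 D:8>6)
P1 drop A (B beats it: P:9>5 Q:11>5)
P1→{B,C,D} P2→{P,Q}

Survivors P1:{B,C,D} P2:{P,Q}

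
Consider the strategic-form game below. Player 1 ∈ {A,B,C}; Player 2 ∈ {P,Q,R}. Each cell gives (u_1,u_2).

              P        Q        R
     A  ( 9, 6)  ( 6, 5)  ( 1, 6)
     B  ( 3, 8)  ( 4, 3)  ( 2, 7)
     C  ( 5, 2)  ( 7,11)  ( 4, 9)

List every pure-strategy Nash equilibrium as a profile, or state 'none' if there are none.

Nash profiles: (A,P), (C,Q)

(A,P): NE
(A,Q): not NE [P1→C gives 7>6; P2→R gives 6>5]
(A,R): not NE [P1→C gives 4>1]
(B,P): not NE [P1→A gives 9>3]
(B,Q): not NE [P1→C gives 7>4; P2→P gives 8>3]
(B,R): not NE [P1→C gives 4>2; P2→P gives 8>7]
(C,P): not NE [P1→A gives 9>5; P2→Q gives 11>2]
(C,Q): NE
(C,R): not NE [P2→Q gives 11>9]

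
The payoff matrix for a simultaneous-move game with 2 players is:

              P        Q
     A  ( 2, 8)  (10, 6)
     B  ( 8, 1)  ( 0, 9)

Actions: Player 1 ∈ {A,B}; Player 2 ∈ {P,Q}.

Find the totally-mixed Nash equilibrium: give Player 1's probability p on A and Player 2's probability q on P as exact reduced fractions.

P1 mixes 4/5 on A; P2 mixes 5/8 on P

P1 indiff ⇒ q·2+(1-q)·10 = q·8+(1-q)·0 ⇒ q(-6) = (1-q)(-10) ⇒ q = 5/8
P2 indiff ⇒ p·8+(1-p)·1 = p·6+(1-p)·9 ⇒ p(2) = (1-p)(8) ⇒ p = 4/5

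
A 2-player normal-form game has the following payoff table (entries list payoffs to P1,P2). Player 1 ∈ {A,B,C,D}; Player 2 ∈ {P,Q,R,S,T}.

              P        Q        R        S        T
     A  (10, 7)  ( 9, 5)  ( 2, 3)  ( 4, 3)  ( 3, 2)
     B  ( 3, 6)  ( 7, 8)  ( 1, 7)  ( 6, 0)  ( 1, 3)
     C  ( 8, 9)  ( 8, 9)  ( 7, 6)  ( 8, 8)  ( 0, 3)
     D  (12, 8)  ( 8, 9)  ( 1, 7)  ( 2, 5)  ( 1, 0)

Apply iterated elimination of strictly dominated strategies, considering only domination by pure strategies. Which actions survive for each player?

P2 drop R (Q beats it: A:5>3 B:8>7 C:9>6 D:9>7)
P2 drop S (P beats it: A:7>3 B:6>0 C:9>8 D:8>5)
P1 drop B (A beats it: P:10>3 Q:9>7 T:3>1)
P1 drop C (A beats it: P:10>8 Q:9>8 T:3>0)
P2 drop T (P beats it: A:7>2 D:8>0)
P1→{A,D} P2→{P,Q}

Survivors P1:{A,D} P2:{P,Q}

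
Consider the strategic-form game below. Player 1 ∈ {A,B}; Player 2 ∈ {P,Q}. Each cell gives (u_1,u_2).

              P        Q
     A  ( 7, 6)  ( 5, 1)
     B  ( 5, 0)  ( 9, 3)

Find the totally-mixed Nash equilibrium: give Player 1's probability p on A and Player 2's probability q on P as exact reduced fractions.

(p,q) = (3/8, 2/3)

P1 indiff ⇒ q·7+(1-q)·5 = q·5+(1-q)·9 ⇒ q(2) = (1-q)(4) ⇒ q = 2/3
P2 indiff ⇒ p·6+(1-p)·0 = p·1+(1-p)·3 ⇒ p(5) = (1-p)(3) ⇒ p = 3/8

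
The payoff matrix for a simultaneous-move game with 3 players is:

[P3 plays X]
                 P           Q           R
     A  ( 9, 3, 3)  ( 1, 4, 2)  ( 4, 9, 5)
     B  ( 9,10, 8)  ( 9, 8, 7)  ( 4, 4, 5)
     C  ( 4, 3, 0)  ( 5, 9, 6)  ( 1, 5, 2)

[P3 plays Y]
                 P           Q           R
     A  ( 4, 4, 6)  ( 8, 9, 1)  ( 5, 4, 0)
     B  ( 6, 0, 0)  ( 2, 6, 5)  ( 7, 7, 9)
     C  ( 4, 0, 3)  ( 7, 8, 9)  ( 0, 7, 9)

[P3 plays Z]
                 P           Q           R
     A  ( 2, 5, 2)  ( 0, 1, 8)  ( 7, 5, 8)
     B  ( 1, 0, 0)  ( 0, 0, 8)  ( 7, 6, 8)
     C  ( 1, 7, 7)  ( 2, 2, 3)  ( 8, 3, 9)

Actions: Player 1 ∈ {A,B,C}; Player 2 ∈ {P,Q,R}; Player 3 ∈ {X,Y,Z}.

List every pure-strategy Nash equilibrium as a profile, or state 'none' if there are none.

(A,P,X): not NE [P2→R gives 9>3; P3→Y gives 6>3]
(A,P,Y): not NE [P1→B gives 6>4; P2→Q gives 9>4]
(A,P,Z): not NE [P3→Y gives 6>2]
(A,Q,X): not NE [P1→B gives 9>1; P2→R gives 9>4; P3→Z gives 8>2]
(A,Q,Y): not NE [P3→Z gives 8>1]
(A,Q,Z): not NE [P1→C gives 2>0; P2→R gives 5>1]
(A,R,X): not NE [P3→Z gives 8>5]
(A,R,Y): not NE [P1→B gives 7>5; P2→Q gives 9>4; P3→Z gives 8>0]
(A,R,Z): not NE [P1→C gives 8>7]
(B,P,X): NE
(B,P,Y): not NE [P2→R gives 7>0; P3→X gives 8>0]
(B,P,Z): not NE [P1→A gives 2>1; P2→R gives 6>0; P3→X gives 8>0]
(B,Q,X): not NE [P2→P gives 10>8; P3→Z gives 8>7]
(B,Q,Y): not NE [P1→A gives 8>2; P2→R gives 7>6; P3→Z gives 8>5]
(B,Q,Z): not NE [P1→C gives 2>0; P2→R gives 6>0]
(B,R,X): not NE [P2→P gives 10>4; P3→Y gives 9>5]
(B,R,Y): NE
(B,R,Z): not NE [P1→C gives 8>7; P3→Y gives 9>8]
(C,P,X): not NE [P1→B gives 9>4; P2→Q gives 9>3; P3→Z gives 7>0]
(C,P,Y): not NE [P1→B gives 6>4; P2→Q gives 8>0; P3→Z gives 7>3]
(C,P,Z): not NE [P1→A gives 2>1]
(C,Q,X): not NE [P1→B gives 9>5; P3→Y gives 9>6]
(C,Q,Y): not NE [P1→A gives 8>7]
(C,Q,Z): not NE [P2→P gives 7>2; P3→Y gives 9>3]
(C,R,X): not NE [P1→B gives 4>1; P2→Q gives 9>5; P3→Z gives 9>2]
(C,R,Y): not NE [P1→B gives 7>0; P2→Q gives 8>7]
(C,R,Z): not NE [P2→P gives 7>3]

PSNE = {(B,P,X), (B,R,Y)}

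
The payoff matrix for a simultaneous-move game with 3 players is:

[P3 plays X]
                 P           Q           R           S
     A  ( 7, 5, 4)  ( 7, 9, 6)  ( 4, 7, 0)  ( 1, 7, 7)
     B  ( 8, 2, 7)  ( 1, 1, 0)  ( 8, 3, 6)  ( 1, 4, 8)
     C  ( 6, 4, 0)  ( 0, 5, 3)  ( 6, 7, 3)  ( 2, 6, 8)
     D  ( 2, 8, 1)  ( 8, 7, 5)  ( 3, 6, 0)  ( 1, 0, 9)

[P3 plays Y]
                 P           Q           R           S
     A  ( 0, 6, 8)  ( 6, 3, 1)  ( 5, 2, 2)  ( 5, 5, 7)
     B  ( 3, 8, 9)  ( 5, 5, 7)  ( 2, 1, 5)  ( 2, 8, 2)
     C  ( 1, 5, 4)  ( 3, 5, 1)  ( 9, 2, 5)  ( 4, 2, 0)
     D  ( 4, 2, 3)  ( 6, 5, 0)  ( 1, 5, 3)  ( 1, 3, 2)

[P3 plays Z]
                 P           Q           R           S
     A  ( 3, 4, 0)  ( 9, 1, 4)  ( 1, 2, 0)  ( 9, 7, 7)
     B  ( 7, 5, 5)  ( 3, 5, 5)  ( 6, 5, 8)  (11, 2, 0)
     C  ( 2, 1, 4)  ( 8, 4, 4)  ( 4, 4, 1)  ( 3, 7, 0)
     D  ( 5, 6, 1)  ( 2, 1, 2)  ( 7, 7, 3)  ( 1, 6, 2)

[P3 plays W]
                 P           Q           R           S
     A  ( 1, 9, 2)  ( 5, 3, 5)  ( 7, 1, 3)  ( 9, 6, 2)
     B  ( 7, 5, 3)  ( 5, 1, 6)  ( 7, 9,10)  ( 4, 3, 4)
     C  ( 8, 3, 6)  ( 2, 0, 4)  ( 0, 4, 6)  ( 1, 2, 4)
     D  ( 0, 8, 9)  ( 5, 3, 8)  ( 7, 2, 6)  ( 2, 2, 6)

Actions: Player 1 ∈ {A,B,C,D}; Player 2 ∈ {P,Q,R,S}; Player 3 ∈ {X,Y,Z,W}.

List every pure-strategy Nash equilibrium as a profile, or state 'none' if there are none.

(A,P,X): not NE [P1→B gives 8>7; P2→Q gives 9>5; P3→Y gives 8>4]
(A,P,Y): not NE [P1→D gives 4>0]
(A,P,Z): not NE [P1→B gives 7>3; P2→S gives 7>4; P3→Y gives 8>0]
(A,P,W): not NE [P1→C gives 8>1; P3→Y gives 8>2]
(A,Q,X): not NE [P1→D gives 8>7]
(A,Q,Y): not NE [P2→P gives 6>3; P3→X gives 6>1]
(A,Q,Z): not NE [P2→S gives 7>1; P3→X gives 6>4]
(A,Q,W): not NE [P2→P gives 9>3; P3→X gives 6>5]
(A,R,X): not NE [P1→B gives 8>4; P2→Q gives 9>7; P3→W gives 3>0]
(A,R,Y): not NE [P1→C gives 9>5; P2→P gives 6>2; P3→W gives 3>2]
(A,R,Z): not NE [P1→D gives 7>1; P2→S gives 7>2; P3→W gives 3>0]
(A,R,W): not NE [P2→P gives 9>1]
(A,S,X): not NE [P1→C gives 2>1; P2→Q gives 9>7]
(A,S,Y): not NE [P2→P gives 6>5]
(A,S,Z): not NE [P1→B gives 11>9]
(A,S,W): not NE [P2→P gives 9>6; P3→Z gives 7>2]
(B,P,X): not NE [P2→S gives 4>2; P3→Y gives 9>7]
(B,P,Y): not NE [P1→D gives 4>3]
(B,P,Z): not NE [P3→Y gives 9>5]
(B,P,W): not NE [P1→C gives 8>7; P2→R gives 9>5; P3→Y gives 9>3]
(B,Q,X): not NE [P1→D gives 8>1; P2→S gives 4>1; P3→Y gives 7>0]
(B,Q,Y): not NE [P1→D gives 6>5; P2→S gives 8>5]
(B,Q,Z): not NE [P1→A gives 9>3; P3→Y gives 7>5]
(B,Q,W): not NE [P2→R gives 9>1; P3→Y gives 7>6]
(B,R,X): not NE [P2→S gives 4>3; P3→W gives 10>6]
(B,R,Y): not NE [P1→C gives 9>2; P2→S gives 8>1; P3→W gives 10>5]
(B,R,Z): not NE [P1→D gives 7>6; P3→W gives 10>8]
(B,R,W): NE
(B,S,X): not NE [P1→C gives 2>1]
(B,S,Y): not NE [P1→A gives 5>2; P3→X gives 8>2]
(B,S,Z): not NE [P2→R gives 5>2; P3→X gives 8>0]
(B,S,W): not NE [P1→A gives 9>4; P2→R gives 9>3; P3→X gives 8>4]
(C,P,X): not NE [P1→B gives 8>6; P2→R gives 7>4; P3→W gives 6>0]
(C,P,Y): not NE [P1→D gives 4>1; P3→W gives 6>4]
(C,P,Z): not NE [P1→B gives 7>2; P2→S gives 7>1; P3→W gives 6>4]
(C,P,W): not NE [P2→R gives 4>3]
(C,Q,X): not NE [P1→D gives 8>0; P2→R gives 7>5; P3→W gives 4>3]
(C,Q,Y): not NE [P1→D gives 6>3; P3→W gives 4>1]
(C,Q,Z): not NE [P1→A gives 9>8; P2→S gives 7>4]
(C,Q,W): not NE [P1→D gives 5>2; P2→R gives 4>0]
(C,R,X): not NE [P1→B gives 8>6; P3→W gives 6>3]
(C,R,Y): not NE [P2→Q gives 5>2; P3→W gives 6>5]
(C,R,Z): not NE [P1→D gives 7>4; P2→S gives 7>4; P3→W gives 6>1]
(C,R,W): not NE [P1→D gives 7>0]
(C,S,X): not NE [P2→R gives 7>6]
(C,S,Y): not NE [P1→A gives 5>4; P2→Q gives 5>2; P3→X gives 8>0]
(C,S,Z): not NE [P1→B gives 11>3; P3→X gives 8>0]
(C,S,W): not NE [P1→A gives 9>1; P2→R gives 4>2; P3→X gives 8>4]
(D,P,X): not NE [P1→B gives 8>2; P3→W gives 9>1]
(D,P,Y): not NE [P2→R gives 5>2; P3→W gives 9>3]
(D,P,Z): not NE [P1→B gives 7>5; P2→R gives 7>6; P3→W gives 9>1]
(D,P,W): not NE [P1→C gives 8>0]
(D,Q,X): not NE [P2→P gives 8>7; P3→W gives 8>5]
(D,Q,Y): not NE [P3→W gives 8>0]
(D,Q,Z): not NE [P1→A gives 9>2; P2→R gives 7>1; P3→W gives 8>2]
(D,Q,W): not NE [P2→P gives 8>3]
(D,R,X): not NE [P1→B gives 8>3; P2→P gives 8>6; P3→W gives 6>0]
(D,R,Y): not NE [P1→C gives 9>1; P3→W gives 6>3]
(D,R,Z): not NE [P3→W gives 6>3]
(D,R,W): not NE [P2→P gives 8>2]
(D,S,X): not NE [P1→C gives 2>1; P2→P gives 8>0]
(D,S,Y): not NE [P1→A gives 5>1; P2→R gives 5>3; P3→X gives 9>2]
(D,S,Z): not NE [P1→B gives 11>1; P2→R gives 7>6; P3→X gives 9>2]
(D,S,W): not NE [P1→A gives 9>2; P2→P gives 8>2; P3→X gives 9>6]

PSNE = {(B,R,W)}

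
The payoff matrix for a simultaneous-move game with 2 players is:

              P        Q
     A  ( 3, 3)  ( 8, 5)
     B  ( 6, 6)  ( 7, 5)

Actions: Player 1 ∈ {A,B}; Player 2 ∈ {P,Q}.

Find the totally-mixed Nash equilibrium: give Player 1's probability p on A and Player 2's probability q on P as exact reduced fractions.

P1 indiff ⇒ q·3+(1-q)·8 = q·6+(1-q)·7 ⇒ q(-3) = (1-q)(-1) ⇒ q = 1/4
P2 indiff ⇒ p·3+(1-p)·6 = p·5+(1-p)·5 ⇒ p(-2) = (1-p)(-1) ⇒ p = 1/3

P1 mixes 1/3 on A; P2 mixes 1/4 on P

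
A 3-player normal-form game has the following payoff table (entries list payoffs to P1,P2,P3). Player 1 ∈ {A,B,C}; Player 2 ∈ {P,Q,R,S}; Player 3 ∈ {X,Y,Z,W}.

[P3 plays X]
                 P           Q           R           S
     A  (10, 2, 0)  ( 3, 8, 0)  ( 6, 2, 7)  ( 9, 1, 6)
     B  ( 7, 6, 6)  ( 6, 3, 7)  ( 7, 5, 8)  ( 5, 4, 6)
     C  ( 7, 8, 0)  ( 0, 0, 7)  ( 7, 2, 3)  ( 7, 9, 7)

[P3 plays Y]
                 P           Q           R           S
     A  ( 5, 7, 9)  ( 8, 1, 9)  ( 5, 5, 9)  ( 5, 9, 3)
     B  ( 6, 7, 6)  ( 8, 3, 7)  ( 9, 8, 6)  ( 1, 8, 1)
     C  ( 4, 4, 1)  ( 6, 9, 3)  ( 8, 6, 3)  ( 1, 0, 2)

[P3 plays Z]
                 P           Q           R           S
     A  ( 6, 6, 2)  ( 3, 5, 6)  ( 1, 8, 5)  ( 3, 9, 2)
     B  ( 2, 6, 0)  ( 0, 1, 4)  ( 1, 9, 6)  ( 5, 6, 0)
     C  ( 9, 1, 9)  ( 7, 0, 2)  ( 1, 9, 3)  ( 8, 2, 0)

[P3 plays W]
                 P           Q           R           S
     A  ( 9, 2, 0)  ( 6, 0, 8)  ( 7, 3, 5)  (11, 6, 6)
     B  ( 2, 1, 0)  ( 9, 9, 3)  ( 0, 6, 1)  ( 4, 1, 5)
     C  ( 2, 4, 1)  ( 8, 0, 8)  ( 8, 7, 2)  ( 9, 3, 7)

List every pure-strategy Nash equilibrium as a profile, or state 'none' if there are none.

Nash profiles: (A,S,W), (C,R,Z)

(A,P,X): not NE [P2→Q gives 8>2; P3→Y gives 9>0]
(A,P,Y): not NE [P1→B gives 6>5; P2→S gives 9>7]
(A,P,Z): not NE [P1→C gives 9>6; P2→S gives 9>6; P3→Y gives 9>2]
(A,P,W): not NE [P2→S gives 6>2; P3→Y gives 9>0]
(A,Q,X): not NE [P1→B gives 6>3; P3→Y gives 9>0]
(A,Q,Y): not NE [P2→S gives 9>1]
(A,Q,Z): not NE [P1→C gives 7>3; P2→S gives 9>5; P3→Y gives 9>6]
(A,Q,W): not NE [P1→B gives 9>6; P2→S gives 6>0; P3→Y gives 9>8]
(A,R,X): not NE [P1→C gives 7>6; P2→Q gives 8>2; P3→Y gives 9>7]
(A,R,Y): not NE [P1→B gives 9>5; P2→S gives 9>5]
(A,R,Z): not NE [P2→S gives 9>8; P3→Y gives 9>5]
(A,R,W): not NE [P1→C gives 8>7; P2→S gives 6>3; P3→Y gives 9>5]
(A,S,X): not NE [P2→Q gives 8>1]
(A,S,Y): not NE [P3→W gives 6>3]
(A,S,Z): not NE [P1→C gives 8>3; P3→W gives 6>2]
(A,S,W): NE
(B,P,X): not NE [P1→A gives 10>7]
(B,P,Y): not NE [P2→S gives 8>7]
(B,P,Z): not NE [P1→C gives 9>2; P2→R gives 9>6; P3→Y gives 6>0]
(B,P,W): not NE [P1→A gives 9>2; P2→Q gives 9>1; P3→Y gives 6>0]
(B,Q,X): not NE [P2→P gives 6>3]
(B,Q,Y): not NE [P2→S gives 8>3]
(B,Q,Z): not NE [P1→C gives 7>0; P2→R gives 9>1; P3→Y gives 7>4]
(B,Q,W): not NE [P3→Y gives 7>3]
(B,R,X): not NE [P2→P gives 6>5]
(B,R,Y): not NE [P3→X gives 8>6]
(B,R,Z): not NE [P3→X gives 8>6]
(B,R,W): not NE [P1→C gives 8>0; P2→Q gives 9>6; P3→X gives 8>1]
(B,S,X): not NE [P1→A gives 9>5; P2→P gives 6>4]
(B,S,Y): not NE [P1→A gives 5>1; P3→X gives 6>1]
(B,S,Z): not NE [P1→C gives 8>5; P2→R gives 9>6; P3→X gives 6>0]
(B,S,W): not NE [P1→A gives 11>4; P2→Q gives 9>1; P3→X gives 6>5]
(C,P,X): not NE [P1→A gives 10>7; P2→S gives 9>8; P3→Z gives 9>0]
(C,P,Y): not NE [P1→B gives 6>4; P2→Q gives 9>4; P3→Z gives 9>1]
(C,P,Z): not NE [P2→R gives 9>1]
(C,P,W): not NE [P1→A gives 9>2; P2→R gives 7>4; P3→Z gives 9>1]
(C,Q,X): not NE [P1→B gives 6>0; P2→S gives 9>0; P3→W gives 8>7]
(C,Q,Y): not NE [P1→B gives 8>6; P3→W gives 8>3]
(C,Q,Z): not NE [P2→R gives 9>0; P3→W gives 8>2]
(C,Q,W): not NE [P1→B gives 9>8; P2→R gives 7>0]
(C,R,X): not NE [P2→S gives 9>2]
(C,R,Y): not NE [P1→B gives 9>8; P2→Q gives 9>6]
(C,R,Z): NE
(C,R,W): not NE [P3→Z gives 3>2]
(C,S,X): not NE [P1→A gives 9>7]
(C,S,Y): not NE [P1→A gives 5>1; P2→Q gives 9>0; P3→W gives 7>2]
(C,S,Z): not NE [P2→R gives 9>2; P3→W gives 7>0]
(C,S,W): not NE [P1→A gives 11>9; P2→R gives 7>3]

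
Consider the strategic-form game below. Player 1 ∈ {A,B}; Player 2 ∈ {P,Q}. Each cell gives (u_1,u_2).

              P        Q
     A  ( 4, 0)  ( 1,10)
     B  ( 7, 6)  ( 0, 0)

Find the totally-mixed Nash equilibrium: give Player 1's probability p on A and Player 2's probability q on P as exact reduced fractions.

p=3/8, q=1/4

P1 indiff ⇒ q·4+(1-q)·1 = q·7+(1-q)·0 ⇒ q(-3) = (1-q)(-1) ⇒ q = 1/4
P2 indiff ⇒ p·0+(1-p)·6 = p·10+(1-p)·0 ⇒ p(-10) = (1-p)(-6) ⇒ p = 3/8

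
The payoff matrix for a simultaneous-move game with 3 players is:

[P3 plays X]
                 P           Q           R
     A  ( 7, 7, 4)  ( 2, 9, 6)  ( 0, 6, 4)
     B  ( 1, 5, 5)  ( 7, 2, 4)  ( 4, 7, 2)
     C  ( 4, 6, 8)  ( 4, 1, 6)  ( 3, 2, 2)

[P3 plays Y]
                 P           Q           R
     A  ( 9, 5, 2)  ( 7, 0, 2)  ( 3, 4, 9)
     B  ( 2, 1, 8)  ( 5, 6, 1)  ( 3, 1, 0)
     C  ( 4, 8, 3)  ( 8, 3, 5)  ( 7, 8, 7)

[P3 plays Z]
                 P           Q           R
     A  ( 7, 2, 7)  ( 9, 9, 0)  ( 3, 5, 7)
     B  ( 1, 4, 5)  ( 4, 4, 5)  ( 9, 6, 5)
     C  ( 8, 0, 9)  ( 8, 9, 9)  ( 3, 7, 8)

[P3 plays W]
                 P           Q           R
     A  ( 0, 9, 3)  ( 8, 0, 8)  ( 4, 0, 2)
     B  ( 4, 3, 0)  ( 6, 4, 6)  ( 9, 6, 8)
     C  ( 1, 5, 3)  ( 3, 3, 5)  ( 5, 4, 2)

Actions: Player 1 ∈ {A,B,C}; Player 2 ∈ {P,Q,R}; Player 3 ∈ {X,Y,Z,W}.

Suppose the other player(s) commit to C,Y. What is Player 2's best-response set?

argmax u_2 = {P,R}

u_2(P vs C,Y) = 8
u_2(Q vs C,Y) = 3
u_2(R vs C,Y) = 8
max payoff 8 at {P,R}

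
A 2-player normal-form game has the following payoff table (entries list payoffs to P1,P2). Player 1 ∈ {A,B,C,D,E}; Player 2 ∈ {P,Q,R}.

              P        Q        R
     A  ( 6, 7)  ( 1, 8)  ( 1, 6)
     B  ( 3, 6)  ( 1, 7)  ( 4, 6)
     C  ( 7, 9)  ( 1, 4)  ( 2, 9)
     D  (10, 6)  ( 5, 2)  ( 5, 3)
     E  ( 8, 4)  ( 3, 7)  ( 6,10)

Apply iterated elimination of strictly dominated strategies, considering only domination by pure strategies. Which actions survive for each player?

P1 drop A (D beats it: P:10>6 Q:5>1 R:5>1)
P1 drop B (D beats it: P:10>3 Q:5>1 R:5>4)
P1 drop C (D beats it: P:10>7 Q:5>1 R:5>2)
P2 drop Q (R beats it: D:3>2 E:10>7)
P1→{D,E} P2→{P,R}

Remaining: P1:{D,E} P2:{P,R}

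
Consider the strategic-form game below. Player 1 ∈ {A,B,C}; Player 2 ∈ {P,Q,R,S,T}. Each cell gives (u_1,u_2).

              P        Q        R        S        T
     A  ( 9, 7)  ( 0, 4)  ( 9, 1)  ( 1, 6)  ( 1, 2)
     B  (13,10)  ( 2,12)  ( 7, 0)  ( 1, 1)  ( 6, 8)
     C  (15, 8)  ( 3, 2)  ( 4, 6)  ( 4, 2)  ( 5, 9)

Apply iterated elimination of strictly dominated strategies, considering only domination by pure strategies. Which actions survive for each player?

Remaining: P1:{B,C} P2:{P,Q,T}

P2 drop R (P beats it: A:7>1 B:10>0 C:8>6)
P1 drop A (C beats it: P:15>9 Q:3>0 S:4>1 T:5>1)
P2 drop S (P beats it: B:10>1 C:8>2)
P1→{B,C} P2→{P,Q,T}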